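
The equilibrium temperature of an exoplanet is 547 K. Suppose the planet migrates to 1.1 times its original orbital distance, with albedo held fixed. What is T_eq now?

T_eq ≈ 522 K

T_eq ∝ L^(1/4) · d^(−1/2).
T′ = 547 / 1.1^(1/2) = 522 K.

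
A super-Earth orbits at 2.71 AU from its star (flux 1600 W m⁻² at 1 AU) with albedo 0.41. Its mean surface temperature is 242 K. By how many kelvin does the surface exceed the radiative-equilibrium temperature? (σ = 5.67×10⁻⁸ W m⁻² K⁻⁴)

ΔT ≈ 87.7 K

S = 1600/2.71² = 217.9 W m⁻².
T_eq = [S(1−A)/(4σ)]^(1/4) = [217.9×0.59/(4×5.67×10⁻⁸)]^(1/4) = 154.3 K.
ΔT = T_surf − T_eq = 242 − 154.3.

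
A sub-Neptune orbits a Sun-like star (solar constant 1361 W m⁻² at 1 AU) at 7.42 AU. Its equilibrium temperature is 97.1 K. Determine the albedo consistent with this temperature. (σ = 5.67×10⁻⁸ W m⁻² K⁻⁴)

A ≈ 0.18

Flux at 7.42 AU: S = 1361/7.42² = 24.7 W m⁻².
From T_eq⁴ = S(1−A)/(4σ): 1−A = 4σT_eq⁴/S.
1−A = 4 × 5.67×10⁻⁸ × (97.1)⁴ / 24.7 = 0.816.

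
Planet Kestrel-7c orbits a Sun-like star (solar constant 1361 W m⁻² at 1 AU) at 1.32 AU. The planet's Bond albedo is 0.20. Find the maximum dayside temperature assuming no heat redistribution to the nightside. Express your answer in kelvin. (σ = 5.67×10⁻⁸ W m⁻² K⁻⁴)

T_ss ≈ 324 K

Flux at 1.32 AU: S = 1361/1.32² = 781 W m⁻².
With no redistribution each surface element balances locally: S(1−A) = σT⁴.
T = [781 × 0.80 / 5.67×10⁻⁸]^(1/4) = (1.10×10¹⁰)^(1/4) = 324 K.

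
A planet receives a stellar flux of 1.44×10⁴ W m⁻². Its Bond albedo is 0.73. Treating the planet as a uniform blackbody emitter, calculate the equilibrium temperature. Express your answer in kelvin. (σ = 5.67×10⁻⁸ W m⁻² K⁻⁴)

Energy balance: absorbed = emitted ⇒ πR²·S(1−A) = 4πR²·σT_eq⁴, so T_eq⁴ = S(1−A)/(4σ).
T_eq = [1.44×10⁴ × 0.27 / (4 × 5.67×10⁻⁸)]^(1/4) = (1.71×10¹⁰)^(1/4) = 362 K.

T_eq ≈ 362 K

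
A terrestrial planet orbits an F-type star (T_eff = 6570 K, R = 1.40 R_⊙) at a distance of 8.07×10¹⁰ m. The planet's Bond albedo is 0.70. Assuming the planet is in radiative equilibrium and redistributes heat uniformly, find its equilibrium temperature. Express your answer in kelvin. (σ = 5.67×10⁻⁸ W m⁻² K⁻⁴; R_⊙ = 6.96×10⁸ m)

R_⋆ = 1.40 × 6.96×10⁸ = 9.74×10⁸ m.
L = 4πR_⋆²σT_⋆⁴ = 4π(9.74×10⁸)² × 5.67×10⁻⁸ × (6570)⁴ = 1.26×10²⁷ W.
S = L/(4πd²) = 1.54×10⁴ W m⁻².
Energy balance: absorbed = emitted ⇒ πR²·S(1−A) = 4πR²·σT_eq⁴, so T_eq⁴ = S(1−A)/(4σ).
T_eq = [1.54×10⁴ × 0.30 / (4 × 5.67×10⁻⁸)]^(1/4) = (2.04×10¹⁰)^(1/4) = 378 K.

T_eq ≈ 378 K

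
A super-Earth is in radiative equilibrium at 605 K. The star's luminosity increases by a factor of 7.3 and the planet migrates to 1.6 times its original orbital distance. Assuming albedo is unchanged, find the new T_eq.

T_eq ∝ L^(1/4) · d^(−1/2).
T′ = 605 × 7.3^(1/4) / 1.6^(1/2) = 786 K.

T_eq ≈ 786 K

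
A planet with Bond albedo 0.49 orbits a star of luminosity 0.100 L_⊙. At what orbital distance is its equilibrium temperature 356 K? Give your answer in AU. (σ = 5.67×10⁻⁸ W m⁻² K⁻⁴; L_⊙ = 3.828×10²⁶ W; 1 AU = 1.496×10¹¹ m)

d ≈ 0.138 AU

L = 0.100 × 3.828×10²⁶ = 3.83×10²⁵ W.
From T_eq⁴ = L(1−A)/(16πσd²): d = √[L(1−A)/(16πσT_eq⁴)].
d = √[3.83×10²⁵ × 0.51 / (16π × 5.67×10⁻⁸ × (356)⁴)] = 2.07×10¹⁰ m = 0.138 AU.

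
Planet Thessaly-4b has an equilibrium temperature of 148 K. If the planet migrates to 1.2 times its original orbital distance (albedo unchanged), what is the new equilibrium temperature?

T_eq ≈ 135 K

T_eq ∝ L^(1/4) · d^(−1/2).
T′ = 148 / 1.2^(1/2) = 135 K.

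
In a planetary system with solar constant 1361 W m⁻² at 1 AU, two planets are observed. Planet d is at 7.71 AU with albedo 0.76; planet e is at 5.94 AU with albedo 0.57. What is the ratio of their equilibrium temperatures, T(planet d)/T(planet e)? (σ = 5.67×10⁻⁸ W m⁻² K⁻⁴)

T_eq = [S₀(1−A)/(4σd²)]^(1/4), so T ∝ (1−A)^(1/4) / √d.
T₁ = [1361×0.24/(4×5.67×10⁻⁸×7.71²)]^(1/4) = 70.16 K.
T₂ = [1361×0.43/(4×5.67×10⁻⁸×5.94²)]^(1/4) = 92.48 K.

T₁/T₂ ≈ 0.759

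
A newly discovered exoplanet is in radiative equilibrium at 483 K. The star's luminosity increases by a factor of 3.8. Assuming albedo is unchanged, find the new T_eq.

T_eq ∝ L^(1/4) · d^(−1/2).
T′ = 483 × 3.8^(1/4) = 674 K.

T_eq ≈ 674 K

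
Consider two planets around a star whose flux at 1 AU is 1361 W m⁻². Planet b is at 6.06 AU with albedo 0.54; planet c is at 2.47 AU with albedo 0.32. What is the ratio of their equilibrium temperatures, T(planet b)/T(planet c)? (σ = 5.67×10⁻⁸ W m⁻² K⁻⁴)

T₁/T₂ ≈ 0.579

T_eq = [S₀(1−A)/(4σd²)]^(1/4), so T ∝ (1−A)^(1/4) / √d.
T₁ = [1361×0.46/(4×5.67×10⁻⁸×6.06²)]^(1/4) = 93.11 K.
T₂ = [1361×0.68/(4×5.67×10⁻⁸×2.47²)]^(1/4) = 160.82 K.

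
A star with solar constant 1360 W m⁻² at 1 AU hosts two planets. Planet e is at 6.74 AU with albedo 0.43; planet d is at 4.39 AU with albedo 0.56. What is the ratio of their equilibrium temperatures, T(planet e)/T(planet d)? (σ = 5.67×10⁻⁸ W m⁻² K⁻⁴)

T₁/T₂ ≈ 0.861

T_eq = [S₀(1−A)/(4σd²)]^(1/4), so T ∝ (1−A)^(1/4) / √d.
T₁ = [1360×0.57/(4×5.67×10⁻⁸×6.74²)]^(1/4) = 93.13 K.
T₂ = [1360×0.44/(4×5.67×10⁻⁸×4.39²)]^(1/4) = 108.17 K.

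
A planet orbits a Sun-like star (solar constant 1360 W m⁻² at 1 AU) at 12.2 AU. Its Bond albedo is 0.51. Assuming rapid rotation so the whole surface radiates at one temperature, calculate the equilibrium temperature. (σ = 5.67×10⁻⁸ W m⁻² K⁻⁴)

T_eq ≈ 66.7 K

Flux at 12.2 AU: S = 1360/12.2² = 9.14 W m⁻².
Energy balance: absorbed = emitted ⇒ πR²·S(1−A) = 4πR²·σT_eq⁴, so T_eq⁴ = S(1−A)/(4σ).
T_eq = [9.14 × 0.49 / (4 × 5.67×10⁻⁸)]^(1/4) = (1.97×10⁷)^(1/4) = 66.7 K.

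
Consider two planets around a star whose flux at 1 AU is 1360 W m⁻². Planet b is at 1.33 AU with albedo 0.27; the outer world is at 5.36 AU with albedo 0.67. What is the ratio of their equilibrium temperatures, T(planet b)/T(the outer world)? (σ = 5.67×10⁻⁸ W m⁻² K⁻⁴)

T₁/T₂ ≈ 2.448

T_eq = [S₀(1−A)/(4σd²)]^(1/4), so T ∝ (1−A)^(1/4) / √d.
T₁ = [1360×0.73/(4×5.67×10⁻⁸×1.33²)]^(1/4) = 223.04 K.
T₂ = [1360×0.33/(4×5.67×10⁻⁸×5.36²)]^(1/4) = 91.10 K.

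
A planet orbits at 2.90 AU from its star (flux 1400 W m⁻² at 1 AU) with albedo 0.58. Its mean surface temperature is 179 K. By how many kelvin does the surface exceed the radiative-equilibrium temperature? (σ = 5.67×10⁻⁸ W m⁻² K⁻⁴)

S = 1400/2.90² = 166.5 W m⁻².
T_eq = [S(1−A)/(4σ)]^(1/4) = [166.5×0.42/(4×5.67×10⁻⁸)]^(1/4) = 132.5 K.
ΔT = T_surf − T_eq = 179 − 132.5.

ΔT ≈ 46.5 K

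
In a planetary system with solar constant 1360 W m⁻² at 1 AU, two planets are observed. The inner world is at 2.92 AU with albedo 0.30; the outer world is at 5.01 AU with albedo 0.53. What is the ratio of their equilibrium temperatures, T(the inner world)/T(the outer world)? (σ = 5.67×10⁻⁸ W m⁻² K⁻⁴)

T₁/T₂ ≈ 1.447

T_eq = [S₀(1−A)/(4σd²)]^(1/4), so T ∝ (1−A)^(1/4) / √d.
T₁ = [1360×0.70/(4×5.67×10⁻⁸×2.92²)]^(1/4) = 148.96 K.
T₂ = [1360×0.47/(4×5.67×10⁻⁸×5.01²)]^(1/4) = 102.94 K.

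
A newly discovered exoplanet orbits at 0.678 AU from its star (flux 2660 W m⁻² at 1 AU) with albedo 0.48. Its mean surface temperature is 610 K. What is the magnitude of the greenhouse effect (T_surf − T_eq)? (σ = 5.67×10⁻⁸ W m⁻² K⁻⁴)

S = 2660/0.678² = 5787 W m⁻².
T_eq = [S(1−A)/(4σ)]^(1/4) = [5787×0.52/(4×5.67×10⁻⁸)]^(1/4) = 339.4 K.
ΔT = T_surf − T_eq = 610 − 339.4.

ΔT ≈ 270.6 K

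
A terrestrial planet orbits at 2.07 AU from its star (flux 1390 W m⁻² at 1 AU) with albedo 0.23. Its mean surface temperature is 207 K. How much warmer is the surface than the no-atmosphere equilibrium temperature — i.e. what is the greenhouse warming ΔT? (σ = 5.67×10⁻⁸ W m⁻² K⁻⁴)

ΔT ≈ 24.8 K

S = 1390/2.07² = 324.4 W m⁻².
T_eq = [S(1−A)/(4σ)]^(1/4) = [324.4×0.77/(4×5.67×10⁻⁸)]^(1/4) = 182.2 K.
ΔT = T_surf − T_eq = 207 − 182.2.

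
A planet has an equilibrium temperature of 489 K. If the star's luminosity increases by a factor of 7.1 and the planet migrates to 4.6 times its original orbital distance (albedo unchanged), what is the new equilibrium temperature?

T_eq ∝ L^(1/4) · d^(−1/2).
T′ = 489 × 7.1^(1/4) / 4.6^(1/2) = 372 K.

T_eq ≈ 372 K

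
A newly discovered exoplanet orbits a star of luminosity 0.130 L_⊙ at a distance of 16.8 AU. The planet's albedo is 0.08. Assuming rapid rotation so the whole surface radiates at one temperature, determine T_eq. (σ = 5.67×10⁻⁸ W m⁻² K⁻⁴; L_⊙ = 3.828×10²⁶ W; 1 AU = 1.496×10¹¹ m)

T_eq ≈ 39.9 K

d = 16.8 AU = 2.51×10¹² m.
L = 0.130 × 3.828×10²⁶ = 4.98×10²⁵ W.
Flux: S = L/(4πd²) = 4.98×10²⁵/(4π×(2.51×10¹²)²) = 0.627 W m⁻².
Energy balance: absorbed = emitted ⇒ πR²·S(1−A) = 4πR²·σT_eq⁴, so T_eq⁴ = S(1−A)/(4σ).
T_eq = [0.627 × 0.92 / (4 × 5.67×10⁻⁸)]^(1/4) = (2.54×10⁶)^(1/4) = 39.9 K.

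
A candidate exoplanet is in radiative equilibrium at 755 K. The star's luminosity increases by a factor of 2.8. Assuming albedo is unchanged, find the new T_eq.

T_eq ∝ L^(1/4) · d^(−1/2).
T′ = 755 × 2.8^(1/4) = 977 K.

T_eq ≈ 977 K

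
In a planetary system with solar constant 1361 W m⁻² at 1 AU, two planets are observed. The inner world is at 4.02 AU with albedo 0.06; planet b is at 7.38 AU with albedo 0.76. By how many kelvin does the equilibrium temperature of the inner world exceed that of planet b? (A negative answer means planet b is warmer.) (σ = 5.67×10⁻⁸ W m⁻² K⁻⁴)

T_eq = [S₀(1−A)/(4σd²)]^(1/4), so T ∝ (1−A)^(1/4) / √d.
T₁ = [1361×0.94/(4×5.67×10⁻⁸×4.02²)]^(1/4) = 136.69 K.
T₂ = [1361×0.24/(4×5.67×10⁻⁸×7.38²)]^(1/4) = 71.71 K.

ΔT ≈ 65.0 K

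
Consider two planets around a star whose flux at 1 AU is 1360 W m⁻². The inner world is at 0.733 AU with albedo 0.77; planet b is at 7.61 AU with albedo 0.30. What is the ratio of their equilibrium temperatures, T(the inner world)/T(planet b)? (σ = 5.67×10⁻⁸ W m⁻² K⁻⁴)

T₁/T₂ ≈ 2.439

T_eq = [S₀(1−A)/(4σd²)]^(1/4), so T ∝ (1−A)^(1/4) / √d.
T₁ = [1360×0.23/(4×5.67×10⁻⁸×0.733²)]^(1/4) = 225.09 K.
T₂ = [1360×0.70/(4×5.67×10⁻⁸×7.61²)]^(1/4) = 92.27 K.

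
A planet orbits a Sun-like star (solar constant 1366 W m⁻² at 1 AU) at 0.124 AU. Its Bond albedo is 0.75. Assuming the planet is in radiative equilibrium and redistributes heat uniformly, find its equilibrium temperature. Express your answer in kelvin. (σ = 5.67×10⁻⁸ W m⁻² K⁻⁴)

T_eq ≈ 559 K

Flux at 0.124 AU: S = 1366/0.124² = 8.88×10⁴ W m⁻².
Energy balance: absorbed = emitted ⇒ πR²·S(1−A) = 4πR²·σT_eq⁴, so T_eq⁴ = S(1−A)/(4σ).
T_eq = [8.88×10⁴ × 0.25 / (4 × 5.67×10⁻⁸)]^(1/4) = (9.79×10¹⁰)^(1/4) = 559 K.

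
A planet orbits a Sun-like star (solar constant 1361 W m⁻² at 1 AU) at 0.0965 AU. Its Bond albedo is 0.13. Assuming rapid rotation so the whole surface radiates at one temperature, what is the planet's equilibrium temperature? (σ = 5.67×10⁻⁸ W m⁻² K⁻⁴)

Flux at 0.0965 AU: S = 1361/0.0965² = 1.46×10⁵ W m⁻².
Energy balance: absorbed = emitted ⇒ πR²·S(1−A) = 4πR²·σT_eq⁴, so T_eq⁴ = S(1−A)/(4σ).
T_eq = [1.46×10⁵ × 0.87 / (4 × 5.67×10⁻⁸)]^(1/4) = (5.61×10¹¹)^(1/4) = 865 K.

T_eq ≈ 865 K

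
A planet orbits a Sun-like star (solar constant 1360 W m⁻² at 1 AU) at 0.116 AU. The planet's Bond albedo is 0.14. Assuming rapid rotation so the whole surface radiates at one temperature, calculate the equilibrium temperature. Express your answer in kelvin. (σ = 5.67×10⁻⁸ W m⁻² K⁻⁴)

T_eq ≈ 787 K

Flux at 0.116 AU: S = 1360/0.116² = 1.01×10⁵ W m⁻².
Energy balance: absorbed = emitted ⇒ πR²·S(1−A) = 4πR²·σT_eq⁴, so T_eq⁴ = S(1−A)/(4σ).
T_eq = [1.01×10⁵ × 0.86 / (4 × 5.67×10⁻⁸)]^(1/4) = (3.83×10¹¹)^(1/4) = 787 K.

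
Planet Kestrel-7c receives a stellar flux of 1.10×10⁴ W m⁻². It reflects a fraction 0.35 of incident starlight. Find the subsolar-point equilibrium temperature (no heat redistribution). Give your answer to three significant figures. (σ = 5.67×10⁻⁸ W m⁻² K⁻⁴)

T_ss ≈ 596 K

At the subsolar point the surface absorbs S(1−A) and emits σT⁴ per unit area — no factor of 4, since only the local patch is in balance.
T = [1.10×10⁴ × 0.65 / 5.67×10⁻⁸]^(1/4) = (1.26×10¹¹)^(1/4) = 596 K.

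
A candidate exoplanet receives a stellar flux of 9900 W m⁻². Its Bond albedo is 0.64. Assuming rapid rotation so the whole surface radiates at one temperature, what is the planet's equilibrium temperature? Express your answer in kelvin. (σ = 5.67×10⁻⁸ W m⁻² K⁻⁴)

Energy balance: absorbed = emitted ⇒ πR²·S(1−A) = 4πR²·σT_eq⁴, so T_eq⁴ = S(1−A)/(4σ).
T_eq = [9900 × 0.36 / (4 × 5.67×10⁻⁸)]^(1/4) = (1.57×10¹⁰)^(1/4) = 354 K.

T_eq ≈ 354 K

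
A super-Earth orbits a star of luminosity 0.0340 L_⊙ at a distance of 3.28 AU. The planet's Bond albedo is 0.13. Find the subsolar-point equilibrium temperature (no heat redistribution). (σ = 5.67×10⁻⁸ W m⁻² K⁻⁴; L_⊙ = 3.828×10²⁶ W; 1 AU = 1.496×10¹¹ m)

d = 3.28 AU = 4.91×10¹¹ m.
L = 0.0340 × 3.828×10²⁶ = 1.30×10²⁵ W.
Flux: S = L/(4πd²) = 1.30×10²⁵/(4π×(4.91×10¹¹)²) = 4.30 W m⁻².
At the subsolar point the surface absorbs S(1−A) and emits σT⁴ per unit area — no factor of 4, since only the local patch is in balance.
T = [4.30 × 0.87 / 5.67×10⁻⁸]^(1/4) = (6.60×10⁷)^(1/4) = 90.1 K.

T_ss ≈ 90.1 K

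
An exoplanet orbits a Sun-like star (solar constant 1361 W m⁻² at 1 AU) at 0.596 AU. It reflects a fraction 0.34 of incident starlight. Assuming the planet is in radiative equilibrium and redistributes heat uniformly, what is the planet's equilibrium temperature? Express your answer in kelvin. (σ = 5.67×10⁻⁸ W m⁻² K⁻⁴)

Flux at 0.596 AU: S = 1361/0.596² = 3830 W m⁻².
Energy balance: absorbed = emitted ⇒ πR²·S(1−A) = 4πR²·σT_eq⁴, so T_eq⁴ = S(1−A)/(4σ).
T_eq = [3830 × 0.66 / (4 × 5.67×10⁻⁸)]^(1/4) = (1.11×10¹⁰)^(1/4) = 325 K.

T_eq ≈ 325 K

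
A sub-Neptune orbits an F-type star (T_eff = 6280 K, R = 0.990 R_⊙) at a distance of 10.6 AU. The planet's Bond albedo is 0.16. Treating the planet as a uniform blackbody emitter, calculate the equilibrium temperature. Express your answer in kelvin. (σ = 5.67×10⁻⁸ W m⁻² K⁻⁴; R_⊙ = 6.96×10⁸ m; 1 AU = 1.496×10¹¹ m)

R_⋆ = 0.990 × 6.96×10⁸ = 6.89×10⁸ m.
d = 10.6 AU = 1.59×10¹² m.
L = 4πR_⋆²σT_⋆⁴ = 4π(6.89×10⁸)² × 5.67×10⁻⁸ × (6280)⁴ = 5.26×10²⁶ W.
S = L/(4πd²) = 16.7 W m⁻².
Energy balance: absorbed = emitted ⇒ πR²·S(1−A) = 4πR²·σT_eq⁴, so T_eq⁴ = S(1−A)/(4σ).
T_eq = [16.7 × 0.84 / (4 × 5.67×10⁻⁸)]^(1/4) = (6.17×10⁷)^(1/4) = 88.6 K.

T_eq ≈ 88.6 K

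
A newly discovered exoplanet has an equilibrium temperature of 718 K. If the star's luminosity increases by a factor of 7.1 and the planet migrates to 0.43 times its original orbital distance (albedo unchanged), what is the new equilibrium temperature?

T_eq ∝ L^(1/4) · d^(−1/2).
T′ = 718 × 7.1^(1/4) / 0.43^(1/2) = 1790 K.

T_eq ≈ 1790 K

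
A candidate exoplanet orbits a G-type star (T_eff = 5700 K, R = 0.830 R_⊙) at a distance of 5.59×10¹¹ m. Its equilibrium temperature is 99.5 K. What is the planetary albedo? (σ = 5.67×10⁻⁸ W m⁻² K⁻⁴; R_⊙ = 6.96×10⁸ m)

A ≈ 0.65

R_⋆ = 0.830 × 6.96×10⁸ = 5.78×10⁸ m.
L = 4πR_⋆²σT_⋆⁴ = 4π(5.78×10⁸)² × 5.67×10⁻⁸ × (5700)⁴ = 2.51×10²⁶ W.
S = L/(4πd²) = 63.9 W m⁻².
From T_eq⁴ = S(1−A)/(4σ): 1−A = 4σT_eq⁴/S.
1−A = 4 × 5.67×10⁻⁸ × (99.5)⁴ / 63.9 = 0.348.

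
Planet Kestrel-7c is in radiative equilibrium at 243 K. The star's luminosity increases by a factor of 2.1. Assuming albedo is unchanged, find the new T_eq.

T_eq ≈ 293 K

T_eq ∝ L^(1/4) · d^(−1/2).
T′ = 243 × 2.1^(1/4) = 293 K.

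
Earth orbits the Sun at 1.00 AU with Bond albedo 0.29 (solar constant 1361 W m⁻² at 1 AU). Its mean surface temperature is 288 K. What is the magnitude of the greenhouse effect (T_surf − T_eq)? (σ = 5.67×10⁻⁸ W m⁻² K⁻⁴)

S = 1361/1.00² = 1361 W m⁻².
T_eq = [S(1−A)/(4σ)]^(1/4) = [1361×0.71/(4×5.67×10⁻⁸)]^(1/4) = 255.5 K.
ΔT = T_surf − T_eq = 288 − 255.5.

ΔT ≈ 32.5 K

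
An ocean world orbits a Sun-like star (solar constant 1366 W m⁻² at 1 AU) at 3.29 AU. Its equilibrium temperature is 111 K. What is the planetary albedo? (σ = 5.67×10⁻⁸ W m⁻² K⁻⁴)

A ≈ 0.73

Flux at 3.29 AU: S = 1366/3.29² = 126 W m⁻².
From T_eq⁴ = S(1−A)/(4σ): 1−A = 4σT_eq⁴/S.
1−A = 4 × 5.67×10⁻⁸ × (111)⁴ / 126 = 0.273.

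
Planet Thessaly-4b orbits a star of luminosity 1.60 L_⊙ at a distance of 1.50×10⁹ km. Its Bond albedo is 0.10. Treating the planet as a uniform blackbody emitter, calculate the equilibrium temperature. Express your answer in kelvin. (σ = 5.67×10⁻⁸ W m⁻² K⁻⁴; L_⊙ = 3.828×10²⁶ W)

T_eq ≈ 96.3 K

d = 1.50×10⁹ km = 1.50×10¹² m.
L = 1.60 × 3.828×10²⁶ = 6.12×10²⁶ W.
Flux: S = L/(4πd²) = 6.12×10²⁶/(4π×(1.50×10¹²)²) = 21.7 W m⁻².
Energy balance: absorbed = emitted ⇒ πR²·S(1−A) = 4πR²·σT_eq⁴, so T_eq⁴ = S(1−A)/(4σ).
T_eq = [21.7 × 0.90 / (4 × 5.67×10⁻⁸)]^(1/4) = (8.60×10⁷)^(1/4) = 96.3 K.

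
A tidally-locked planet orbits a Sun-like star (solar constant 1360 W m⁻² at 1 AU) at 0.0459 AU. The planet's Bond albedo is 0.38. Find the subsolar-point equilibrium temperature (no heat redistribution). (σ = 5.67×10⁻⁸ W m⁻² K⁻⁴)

Flux at 0.0459 AU: S = 1360/0.0459² = 6.46×10⁵ W m⁻².
At the subsolar point the surface absorbs S(1−A) and emits σT⁴ per unit area — no factor of 4, since only the local patch is in balance.
T = [6.46×10⁵ × 0.62 / 5.67×10⁻⁸]^(1/4) = (7.06×10¹²)^(1/4) = 1630 K.

T_ss ≈ 1630 K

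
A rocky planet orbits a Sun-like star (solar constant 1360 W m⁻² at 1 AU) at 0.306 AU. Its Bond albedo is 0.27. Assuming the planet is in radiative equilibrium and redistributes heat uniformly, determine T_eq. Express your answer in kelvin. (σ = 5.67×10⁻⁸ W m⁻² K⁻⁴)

T_eq ≈ 465 K

Flux at 0.306 AU: S = 1360/0.306² = 1.45×10⁴ W m⁻².
Energy balance: absorbed = emitted ⇒ πR²·S(1−A) = 4πR²·σT_eq⁴, so T_eq⁴ = S(1−A)/(4σ).
T_eq = [1.45×10⁴ × 0.73 / (4 × 5.67×10⁻⁸)]^(1/4) = (4.67×10¹⁰)^(1/4) = 465 K.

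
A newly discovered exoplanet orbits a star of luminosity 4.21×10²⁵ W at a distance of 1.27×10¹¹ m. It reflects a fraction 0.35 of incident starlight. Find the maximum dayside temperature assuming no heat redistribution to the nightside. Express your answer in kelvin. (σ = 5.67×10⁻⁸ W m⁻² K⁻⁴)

T_ss ≈ 221 K

Flux: S = L/(4πd²) = 4.21×10²⁵/(4π×(1.27×10¹¹)²) = 208 W m⁻².
With no redistribution each surface element balances locally: S(1−A) = σT⁴.
T = [208 × 0.65 / 5.67×10⁻⁸]^(1/4) = (2.38×10⁹)^(1/4) = 221 K.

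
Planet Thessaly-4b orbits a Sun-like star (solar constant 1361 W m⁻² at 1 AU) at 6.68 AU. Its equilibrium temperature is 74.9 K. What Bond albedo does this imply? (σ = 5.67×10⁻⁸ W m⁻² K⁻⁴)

Flux at 6.68 AU: S = 1361/6.68² = 30.5 W m⁻².
From T_eq⁴ = S(1−A)/(4σ): 1−A = 4σT_eq⁴/S.
1−A = 4 × 5.67×10⁻⁸ × (74.9)⁴ / 30.5 = 0.234.

A ≈ 0.77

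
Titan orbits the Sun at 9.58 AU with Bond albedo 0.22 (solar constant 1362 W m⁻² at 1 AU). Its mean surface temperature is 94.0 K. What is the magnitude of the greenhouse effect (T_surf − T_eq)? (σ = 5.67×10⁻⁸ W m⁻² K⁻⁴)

ΔT ≈ 9.5 K

S = 1362/9.58² = 14.84 W m⁻².
T_eq = [S(1−A)/(4σ)]^(1/4) = [14.84×0.78/(4×5.67×10⁻⁸)]^(1/4) = 84.5 K.
ΔT = T_surf − T_eq = 94 − 84.5.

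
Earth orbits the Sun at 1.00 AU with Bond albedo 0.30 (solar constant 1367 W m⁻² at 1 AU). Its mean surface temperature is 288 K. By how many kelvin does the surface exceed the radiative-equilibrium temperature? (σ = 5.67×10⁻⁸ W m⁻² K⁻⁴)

ΔT ≈ 33.1 K

S = 1367/1.00² = 1367 W m⁻².
T_eq = [S(1−A)/(4σ)]^(1/4) = [1367×0.70/(4×5.67×10⁻⁸)]^(1/4) = 254.9 K.
ΔT = T_surf − T_eq = 288 − 254.9.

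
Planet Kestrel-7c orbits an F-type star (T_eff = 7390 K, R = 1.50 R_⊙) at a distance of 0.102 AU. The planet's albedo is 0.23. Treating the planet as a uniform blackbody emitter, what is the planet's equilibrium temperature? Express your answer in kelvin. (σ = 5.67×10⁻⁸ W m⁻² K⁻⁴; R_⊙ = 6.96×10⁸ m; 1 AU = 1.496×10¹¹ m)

R_⋆ = 1.50 × 6.96×10⁸ = 1.04×10⁹ m.
d = 0.102 AU = 1.53×10¹⁰ m.
L = 4πR_⋆²σT_⋆⁴ = 4π(1.04×10⁹)² × 5.67×10⁻⁸ × (7390)⁴ = 2.32×10²⁷ W.
S = L/(4πd²) = 7.92×10⁵ W m⁻².
Energy balance: absorbed = emitted ⇒ πR²·S(1−A) = 4πR²·σT_eq⁴, so T_eq⁴ = S(1−A)/(4σ).
T_eq = [7.92×10⁵ × 0.77 / (4 × 5.67×10⁻⁸)]^(1/4) = (2.69×10¹²)^(1/4) = 1280 K.

T_eq ≈ 1280 K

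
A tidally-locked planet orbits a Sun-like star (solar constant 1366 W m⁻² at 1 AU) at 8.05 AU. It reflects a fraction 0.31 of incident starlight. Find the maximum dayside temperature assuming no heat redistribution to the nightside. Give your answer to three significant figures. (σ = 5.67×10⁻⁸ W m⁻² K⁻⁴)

T_ss ≈ 127 K

Flux at 8.05 AU: S = 1366/8.05² = 21.1 W m⁻².
With no redistribution each surface element balances locally: S(1−A) = σT⁴.
T = [21.1 × 0.69 / 5.67×10⁻⁸]^(1/4) = (2.57×10⁸)^(1/4) = 127 K.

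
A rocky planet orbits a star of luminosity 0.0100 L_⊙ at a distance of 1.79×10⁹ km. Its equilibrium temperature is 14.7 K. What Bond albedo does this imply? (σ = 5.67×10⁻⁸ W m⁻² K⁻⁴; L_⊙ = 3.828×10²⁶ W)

A ≈ 0.89

d = 1.79×10⁹ km = 1.79×10¹² m.
L = 0.0100 × 3.828×10²⁶ = 3.83×10²⁴ W.
Flux: S = L/(4πd²) = 3.83×10²⁴/(4π×(1.79×10¹²)²) = 0.0951 W m⁻².
From T_eq⁴ = S(1−A)/(4σ): 1−A = 4σT_eq⁴/S.
1−A = 4 × 5.67×10⁻⁸ × (14.7)⁴ / 0.0951 = 0.111.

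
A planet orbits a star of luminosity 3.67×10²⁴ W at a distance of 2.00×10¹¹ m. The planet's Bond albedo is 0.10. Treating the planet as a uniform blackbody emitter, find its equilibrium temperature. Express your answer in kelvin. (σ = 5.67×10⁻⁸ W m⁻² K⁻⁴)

T_eq ≈ 73.4 K

Flux: S = L/(4πd²) = 3.67×10²⁴/(4π×(2.00×10¹¹)²) = 7.30 W m⁻².
Energy balance: absorbed = emitted ⇒ πR²·S(1−A) = 4πR²·σT_eq⁴, so T_eq⁴ = S(1−A)/(4σ).
T_eq = [7.30 × 0.90 / (4 × 5.67×10⁻⁸)]^(1/4) = (2.90×10⁷)^(1/4) = 73.4 K.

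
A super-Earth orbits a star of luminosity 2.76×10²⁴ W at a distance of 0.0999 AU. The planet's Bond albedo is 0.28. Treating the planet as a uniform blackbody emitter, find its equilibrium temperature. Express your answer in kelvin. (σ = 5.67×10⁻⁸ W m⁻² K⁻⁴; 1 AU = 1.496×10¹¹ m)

d = 0.0999 AU = 1.49×10¹⁰ m.
Flux: S = L/(4πd²) = 2.76×10²⁴/(4π×(1.49×10¹⁰)²) = 983 W m⁻².
Energy balance: absorbed = emitted ⇒ πR²·S(1−A) = 4πR²·σT_eq⁴, so T_eq⁴ = S(1−A)/(4σ).
T_eq = [983 × 0.72 / (4 × 5.67×10⁻⁸)]^(1/4) = (3.12×10⁹)^(1/4) = 236 K.

T_eq ≈ 236 K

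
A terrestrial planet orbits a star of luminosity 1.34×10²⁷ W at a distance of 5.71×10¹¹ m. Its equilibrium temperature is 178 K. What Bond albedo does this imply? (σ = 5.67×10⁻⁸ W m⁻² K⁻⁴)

Flux: S = L/(4πd²) = 1.34×10²⁷/(4π×(5.71×10¹¹)²) = 327 W m⁻².
From T_eq⁴ = S(1−A)/(4σ): 1−A = 4σT_eq⁴/S.
1−A = 4 × 5.67×10⁻⁸ × (178)⁴ / 327 = 0.696.

A ≈ 0.30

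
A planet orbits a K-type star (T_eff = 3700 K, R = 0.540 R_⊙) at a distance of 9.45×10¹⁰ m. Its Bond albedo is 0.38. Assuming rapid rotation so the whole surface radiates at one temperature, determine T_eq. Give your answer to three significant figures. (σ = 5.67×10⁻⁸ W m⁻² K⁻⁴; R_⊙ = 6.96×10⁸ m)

R_⋆ = 0.540 × 6.96×10⁸ = 3.76×10⁸ m.
L = 4πR_⋆²σT_⋆⁴ = 4π(3.76×10⁸)² × 5.67×10⁻⁸ × (3700)⁴ = 1.89×10²⁵ W.
S = L/(4πd²) = 168 W m⁻².
Energy balance: absorbed = emitted ⇒ πR²·S(1−A) = 4πR²·σT_eq⁴, so T_eq⁴ = S(1−A)/(4σ).
T_eq = [168 × 0.62 / (4 × 5.67×10⁻⁸)]^(1/4) = (4.59×10⁸)^(1/4) = 146 K.

T_eq ≈ 146 K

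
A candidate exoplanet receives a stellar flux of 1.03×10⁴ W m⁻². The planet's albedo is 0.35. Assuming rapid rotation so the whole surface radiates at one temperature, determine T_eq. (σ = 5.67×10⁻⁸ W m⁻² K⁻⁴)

Energy balance: absorbed = emitted ⇒ πR²·S(1−A) = 4πR²·σT_eq⁴, so T_eq⁴ = S(1−A)/(4σ).
T_eq = [1.03×10⁴ × 0.65 / (4 × 5.67×10⁻⁸)]^(1/4) = (2.95×10¹⁰)^(1/4) = 415 K.

T_eq ≈ 415 K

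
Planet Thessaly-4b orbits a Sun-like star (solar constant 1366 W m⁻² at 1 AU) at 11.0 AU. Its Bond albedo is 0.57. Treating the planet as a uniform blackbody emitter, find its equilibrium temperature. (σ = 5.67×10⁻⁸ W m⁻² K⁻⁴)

T_eq ≈ 68.0 K

Flux at 11.0 AU: S = 1366/11.0² = 11.3 W m⁻².
Energy balance: absorbed = emitted ⇒ πR²·S(1−A) = 4πR²·σT_eq⁴, so T_eq⁴ = S(1−A)/(4σ).
T_eq = [11.3 × 0.43 / (4 × 5.67×10⁻⁸)]^(1/4) = (2.14×10⁷)^(1/4) = 68.0 K.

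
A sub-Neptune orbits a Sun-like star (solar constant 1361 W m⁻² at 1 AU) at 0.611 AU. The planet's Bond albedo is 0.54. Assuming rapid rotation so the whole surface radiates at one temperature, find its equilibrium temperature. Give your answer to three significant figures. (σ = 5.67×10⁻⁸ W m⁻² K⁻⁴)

T_eq ≈ 293 K

Flux at 0.611 AU: S = 1361/0.611² = 3650 W m⁻².
Energy balance: absorbed = emitted ⇒ πR²·S(1−A) = 4πR²·σT_eq⁴, so T_eq⁴ = S(1−A)/(4σ).
T_eq = [3650 × 0.46 / (4 × 5.67×10⁻⁸)]^(1/4) = (7.39×10⁹)^(1/4) = 293 K.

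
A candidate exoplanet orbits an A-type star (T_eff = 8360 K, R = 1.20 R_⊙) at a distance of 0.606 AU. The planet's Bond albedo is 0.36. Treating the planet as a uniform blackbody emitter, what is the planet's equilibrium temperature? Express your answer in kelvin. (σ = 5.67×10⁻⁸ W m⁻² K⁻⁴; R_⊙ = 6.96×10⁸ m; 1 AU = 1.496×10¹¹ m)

T_eq ≈ 507 K

R_⋆ = 1.20 × 6.96×10⁸ = 8.35×10⁸ m.
d = 0.606 AU = 9.07×10¹⁰ m.
L = 4πR_⋆²σT_⋆⁴ = 4π(8.35×10⁸)² × 5.67×10⁻⁸ × (8360)⁴ = 2.43×10²⁷ W.
S = L/(4πd²) = 2.35×10⁴ W m⁻².
Energy balance: absorbed = emitted ⇒ πR²·S(1−A) = 4πR²·σT_eq⁴, so T_eq⁴ = S(1−A)/(4σ).
T_eq = [2.35×10⁴ × 0.64 / (4 × 5.67×10⁻⁸)]^(1/4) = (6.63×10¹⁰)^(1/4) = 507 K.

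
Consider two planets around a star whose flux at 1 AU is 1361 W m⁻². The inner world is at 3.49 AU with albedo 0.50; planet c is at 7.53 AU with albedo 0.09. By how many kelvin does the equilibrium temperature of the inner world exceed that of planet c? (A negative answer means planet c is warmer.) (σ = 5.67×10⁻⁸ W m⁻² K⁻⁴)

T_eq = [S₀(1−A)/(4σd²)]^(1/4), so T ∝ (1−A)^(1/4) / √d.
T₁ = [1361×0.50/(4×5.67×10⁻⁸×3.49²)]^(1/4) = 125.28 K.
T₂ = [1361×0.91/(4×5.67×10⁻⁸×7.53²)]^(1/4) = 99.06 K.

ΔT ≈ 26.2 K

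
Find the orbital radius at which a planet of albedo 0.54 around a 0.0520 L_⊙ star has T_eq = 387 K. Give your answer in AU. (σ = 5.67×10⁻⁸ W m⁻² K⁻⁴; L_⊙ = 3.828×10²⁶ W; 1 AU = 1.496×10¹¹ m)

d ≈ 0.0800 AU

L = 0.0520 × 3.828×10²⁶ = 1.99×10²⁵ W.
From T_eq⁴ = L(1−A)/(16πσd²): d = √[L(1−A)/(16πσT_eq⁴)].
d = √[1.99×10²⁵ × 0.46 / (16π × 5.67×10⁻⁸ × (387)⁴)] = 1.20×10¹⁰ m = 0.0800 AU.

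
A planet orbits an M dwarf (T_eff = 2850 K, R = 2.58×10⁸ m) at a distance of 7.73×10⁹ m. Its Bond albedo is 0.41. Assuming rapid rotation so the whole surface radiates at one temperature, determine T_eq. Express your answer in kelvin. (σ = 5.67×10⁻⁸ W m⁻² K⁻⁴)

T_eq ≈ 323 K

L = 4πR_⋆²σT_⋆⁴ = 4π(2.58×10⁸)² × 5.67×10⁻⁸ × (2850)⁴ = 3.13×10²⁴ W.
S = L/(4πd²) = 4170 W m⁻².
Energy balance: absorbed = emitted ⇒ πR²·S(1−A) = 4πR²·σT_eq⁴, so T_eq⁴ = S(1−A)/(4σ).
T_eq = [4170 × 0.59 / (4 × 5.67×10⁻⁸)]^(1/4) = (1.08×10¹⁰)^(1/4) = 323 K.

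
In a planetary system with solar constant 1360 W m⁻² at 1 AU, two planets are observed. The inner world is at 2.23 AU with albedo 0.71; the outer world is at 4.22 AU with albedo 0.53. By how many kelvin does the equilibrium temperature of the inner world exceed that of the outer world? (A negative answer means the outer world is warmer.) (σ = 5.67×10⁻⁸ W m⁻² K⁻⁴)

T_eq = [S₀(1−A)/(4σd²)]^(1/4), so T ∝ (1−A)^(1/4) / √d.
T₁ = [1360×0.29/(4×5.67×10⁻⁸×2.23²)]^(1/4) = 136.75 K.
T₂ = [1360×0.47/(4×5.67×10⁻⁸×4.22²)]^(1/4) = 112.16 K.

ΔT ≈ 24.6 K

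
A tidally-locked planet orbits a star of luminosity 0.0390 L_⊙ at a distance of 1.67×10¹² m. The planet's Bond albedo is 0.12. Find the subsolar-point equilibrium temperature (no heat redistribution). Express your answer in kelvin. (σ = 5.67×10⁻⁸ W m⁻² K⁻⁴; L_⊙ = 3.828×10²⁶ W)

T_ss ≈ 50.7 K

L = 0.0390 × 3.828×10²⁶ = 1.49×10²⁵ W.
Flux: S = L/(4πd²) = 1.49×10²⁵/(4π×(1.67×10¹²)²) = 0.426 W m⁻².
At the subsolar point the surface absorbs S(1−A) and emits σT⁴ per unit area — no factor of 4, since only the local patch is in balance.
T = [0.426 × 0.88 / 5.67×10⁻⁸]^(1/4) = (6.61×10⁶)^(1/4) = 50.7 K.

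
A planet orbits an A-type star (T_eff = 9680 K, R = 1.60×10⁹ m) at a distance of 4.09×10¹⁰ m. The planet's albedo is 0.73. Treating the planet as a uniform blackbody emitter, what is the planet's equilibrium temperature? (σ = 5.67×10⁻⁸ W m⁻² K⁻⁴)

T_eq ≈ 976 K

L = 4πR_⋆²σT_⋆⁴ = 4π(1.60×10⁹)² × 5.67×10⁻⁸ × (9680)⁴ = 1.60×10²⁸ W.
S = L/(4πd²) = 7.62×10⁵ W m⁻².
Energy balance: absorbed = emitted ⇒ πR²·S(1−A) = 4πR²·σT_eq⁴, so T_eq⁴ = S(1−A)/(4σ).
T_eq = [7.62×10⁵ × 0.27 / (4 × 5.67×10⁻⁸)]^(1/4) = (9.07×10¹¹)^(1/4) = 976 K.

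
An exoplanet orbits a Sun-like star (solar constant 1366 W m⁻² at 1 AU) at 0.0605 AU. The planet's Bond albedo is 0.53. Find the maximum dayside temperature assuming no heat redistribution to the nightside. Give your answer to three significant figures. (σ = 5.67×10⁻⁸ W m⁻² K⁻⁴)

Flux at 0.0605 AU: S = 1366/0.0605² = 3.73×10⁵ W m⁻².
With no redistribution each surface element balances locally: S(1−A) = σT⁴.
T = [3.73×10⁵ × 0.47 / 5.67×10⁻⁸]^(1/4) = (3.09×10¹²)^(1/4) = 1330 K.

T_ss ≈ 1330 K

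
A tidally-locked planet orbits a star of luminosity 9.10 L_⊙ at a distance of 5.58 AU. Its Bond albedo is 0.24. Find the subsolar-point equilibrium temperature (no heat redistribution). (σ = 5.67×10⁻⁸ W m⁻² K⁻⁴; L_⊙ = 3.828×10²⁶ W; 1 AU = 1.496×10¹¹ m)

d = 5.58 AU = 8.35×10¹¹ m.
L = 9.10 × 3.828×10²⁶ = 3.48×10²⁷ W.
Flux: S = L/(4πd²) = 3.48×10²⁷/(4π×(8.35×10¹¹)²) = 398 W m⁻².
At the subsolar point the surface absorbs S(1−A) and emits σT⁴ per unit area — no factor of 4, since only the local patch is in balance.
T = [398 × 0.76 / 5.67×10⁻⁸]^(1/4) = (5.33×10⁹)^(1/4) = 270 K.

T_ss ≈ 270 K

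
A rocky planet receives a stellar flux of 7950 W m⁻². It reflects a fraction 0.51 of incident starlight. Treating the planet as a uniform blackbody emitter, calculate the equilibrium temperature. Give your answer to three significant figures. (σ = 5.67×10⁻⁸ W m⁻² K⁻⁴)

Energy balance: absorbed = emitted ⇒ πR²·S(1−A) = 4πR²·σT_eq⁴, so T_eq⁴ = S(1−A)/(4σ).
T_eq = [7950 × 0.49 / (4 × 5.67×10⁻⁸)]^(1/4) = (1.72×10¹⁰)^(1/4) = 362 K.

T_eq ≈ 362 K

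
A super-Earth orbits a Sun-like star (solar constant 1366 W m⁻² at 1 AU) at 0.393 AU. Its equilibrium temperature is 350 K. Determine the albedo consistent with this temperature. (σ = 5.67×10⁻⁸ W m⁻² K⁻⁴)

Flux at 0.393 AU: S = 1366/0.393² = 8840 W m⁻².
From T_eq⁴ = S(1−A)/(4σ): 1−A = 4σT_eq⁴/S.
1−A = 4 × 5.67×10⁻⁸ × (350)⁴ / 8840 = 0.385.

A ≈ 0.62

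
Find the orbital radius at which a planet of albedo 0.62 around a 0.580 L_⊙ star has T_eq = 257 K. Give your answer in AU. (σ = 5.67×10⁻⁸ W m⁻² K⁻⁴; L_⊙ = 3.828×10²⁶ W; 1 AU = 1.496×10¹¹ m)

L = 0.580 × 3.828×10²⁶ = 2.22×10²⁶ W.
From T_eq⁴ = L(1−A)/(16πσd²): d = √[L(1−A)/(16πσT_eq⁴)].
d = √[2.22×10²⁶ × 0.38 / (16π × 5.67×10⁻⁸ × (257)⁴)] = 8.24×10¹⁰ m = 0.551 AU.

d ≈ 0.551 AU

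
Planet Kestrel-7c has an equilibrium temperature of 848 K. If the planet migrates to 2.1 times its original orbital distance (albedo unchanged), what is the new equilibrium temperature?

T_eq ≈ 585 K

T_eq ∝ L^(1/4) · d^(−1/2).
T′ = 848 / 2.1^(1/2) = 585 K.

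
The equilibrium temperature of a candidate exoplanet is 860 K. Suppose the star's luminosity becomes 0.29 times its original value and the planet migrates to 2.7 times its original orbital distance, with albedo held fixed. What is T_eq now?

T_eq ≈ 384 K

T_eq ∝ L^(1/4) · d^(−1/2).
T′ = 860 × 0.29^(1/4) / 2.7^(1/2) = 384 K.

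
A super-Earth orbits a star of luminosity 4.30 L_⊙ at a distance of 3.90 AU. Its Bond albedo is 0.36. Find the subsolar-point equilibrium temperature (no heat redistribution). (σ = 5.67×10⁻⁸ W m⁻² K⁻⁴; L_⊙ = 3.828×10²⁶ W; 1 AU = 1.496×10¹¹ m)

d = 3.90 AU = 5.83×10¹¹ m.
L = 4.30 × 3.828×10²⁶ = 1.65×10²⁷ W.
Flux: S = L/(4πd²) = 1.65×10²⁷/(4π×(5.83×10¹¹)²) = 385 W m⁻².
At the subsolar point the surface absorbs S(1−A) and emits σT⁴ per unit area — no factor of 4, since only the local patch is in balance.
T = [385 × 0.64 / 5.67×10⁻⁸]^(1/4) = (4.34×10⁹)^(1/4) = 257 K.

T_ss ≈ 257 K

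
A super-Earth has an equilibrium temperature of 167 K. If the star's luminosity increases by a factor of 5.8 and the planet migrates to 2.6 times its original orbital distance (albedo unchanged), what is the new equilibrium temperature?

T_eq ≈ 161 K

T_eq ∝ L^(1/4) · d^(−1/2).
T′ = 167 × 5.8^(1/4) / 2.6^(1/2) = 161 K.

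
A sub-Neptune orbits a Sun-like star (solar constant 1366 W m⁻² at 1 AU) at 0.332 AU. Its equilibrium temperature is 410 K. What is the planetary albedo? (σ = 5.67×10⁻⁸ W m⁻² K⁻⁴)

Flux at 0.332 AU: S = 1366/0.332² = 1.24×10⁴ W m⁻².
From T_eq⁴ = S(1−A)/(4σ): 1−A = 4σT_eq⁴/S.
1−A = 4 × 5.67×10⁻⁸ × (410)⁴ / 1.24×10⁴ = 0.517.

A ≈ 0.48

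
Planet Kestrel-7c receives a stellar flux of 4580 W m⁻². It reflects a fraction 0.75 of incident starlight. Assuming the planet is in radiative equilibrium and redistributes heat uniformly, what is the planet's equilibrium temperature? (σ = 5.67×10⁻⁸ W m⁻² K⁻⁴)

T_eq ≈ 267 K

Energy balance: absorbed = emitted ⇒ πR²·S(1−A) = 4πR²·σT_eq⁴, so T_eq⁴ = S(1−A)/(4σ).
T_eq = [4580 × 0.25 / (4 × 5.67×10⁻⁸)]^(1/4) = (5.05×10⁹)^(1/4) = 267 K.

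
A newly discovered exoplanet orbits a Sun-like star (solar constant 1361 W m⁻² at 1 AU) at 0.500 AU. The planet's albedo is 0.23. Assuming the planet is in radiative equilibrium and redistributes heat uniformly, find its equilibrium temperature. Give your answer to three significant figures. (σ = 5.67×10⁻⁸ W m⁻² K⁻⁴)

T_eq ≈ 369 K

Flux at 0.500 AU: S = 1361/0.500² = 5440 W m⁻².
Energy balance: absorbed = emitted ⇒ πR²·S(1−A) = 4πR²·σT_eq⁴, so T_eq⁴ = S(1−A)/(4σ).
T_eq = [5440 × 0.77 / (4 × 5.67×10⁻⁸)]^(1/4) = (1.85×10¹⁰)^(1/4) = 369 K.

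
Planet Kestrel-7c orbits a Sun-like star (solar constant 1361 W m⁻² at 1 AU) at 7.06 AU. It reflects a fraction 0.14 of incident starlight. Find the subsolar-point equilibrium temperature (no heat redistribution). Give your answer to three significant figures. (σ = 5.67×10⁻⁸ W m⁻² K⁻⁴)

Flux at 7.06 AU: S = 1361/7.06² = 27.3 W m⁻².
At the subsolar point the surface absorbs S(1−A) and emits σT⁴ per unit area — no factor of 4, since only the local patch is in balance.
T = [27.3 × 0.86 / 5.67×10⁻⁸]^(1/4) = (4.14×10⁸)^(1/4) = 143 K.

T_ss ≈ 143 K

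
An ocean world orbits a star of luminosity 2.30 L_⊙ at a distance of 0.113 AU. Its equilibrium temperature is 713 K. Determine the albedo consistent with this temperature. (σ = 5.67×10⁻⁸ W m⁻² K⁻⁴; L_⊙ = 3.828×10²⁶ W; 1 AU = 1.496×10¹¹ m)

A ≈ 0.76

d = 0.113 AU = 1.69×10¹⁰ m.
L = 2.30 × 3.828×10²⁶ = 8.80×10²⁶ W.
Flux: S = L/(4πd²) = 8.80×10²⁶/(4π×(1.69×10¹⁰)²) = 2.45×10⁵ W m⁻².
From T_eq⁴ = S(1−A)/(4σ): 1−A = 4σT_eq⁴/S.
1−A = 4 × 5.67×10⁻⁸ × (713)⁴ / 2.45×10⁵ = 0.239.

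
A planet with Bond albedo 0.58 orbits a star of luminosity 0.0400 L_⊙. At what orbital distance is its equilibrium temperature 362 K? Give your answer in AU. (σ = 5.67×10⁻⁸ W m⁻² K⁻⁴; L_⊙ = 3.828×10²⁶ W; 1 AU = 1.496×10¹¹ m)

d ≈ 0.0766 AU

L = 0.0400 × 3.828×10²⁶ = 1.53×10²⁵ W.
From T_eq⁴ = L(1−A)/(16πσd²): d = √[L(1−A)/(16πσT_eq⁴)].
d = √[1.53×10²⁵ × 0.42 / (16π × 5.67×10⁻⁸ × (362)⁴)] = 1.15×10¹⁰ m = 0.0766 AU.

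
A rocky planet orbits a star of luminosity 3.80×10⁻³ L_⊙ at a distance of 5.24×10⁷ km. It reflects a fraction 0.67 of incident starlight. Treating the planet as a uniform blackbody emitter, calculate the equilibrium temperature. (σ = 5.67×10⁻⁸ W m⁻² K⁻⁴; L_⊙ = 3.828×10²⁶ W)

d = 5.24×10⁷ km = 5.24×10¹⁰ m.
L = 3.80×10⁻³ × 3.828×10²⁶ = 1.45×10²⁴ W.
Flux: S = L/(4πd²) = 1.45×10²⁴/(4π×(5.24×10¹⁰)²) = 42.2 W m⁻².
Energy balance: absorbed = emitted ⇒ πR²·S(1−A) = 4πR²·σT_eq⁴, so T_eq⁴ = S(1−A)/(4σ).
T_eq = [42.2 × 0.33 / (4 × 5.67×10⁻⁸)]^(1/4) = (6.13×10⁷)^(1/4) = 88.5 K.

T_eq ≈ 88.5 K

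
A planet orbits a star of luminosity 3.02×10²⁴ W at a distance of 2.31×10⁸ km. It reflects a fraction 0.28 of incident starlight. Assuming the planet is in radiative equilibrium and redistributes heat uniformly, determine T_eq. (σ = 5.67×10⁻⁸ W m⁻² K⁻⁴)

T_eq ≈ 61.5 K

d = 2.31×10⁸ km = 2.31×10¹¹ m.
Flux: S = L/(4πd²) = 3.02×10²⁴/(4π×(2.31×10¹¹)²) = 4.50 W m⁻².
Energy balance: absorbed = emitted ⇒ πR²·S(1−A) = 4πR²·σT_eq⁴, so T_eq⁴ = S(1−A)/(4σ).
T_eq = [4.50 × 0.72 / (4 × 5.67×10⁻⁸)]^(1/4) = (1.43×10⁷)^(1/4) = 61.5 K.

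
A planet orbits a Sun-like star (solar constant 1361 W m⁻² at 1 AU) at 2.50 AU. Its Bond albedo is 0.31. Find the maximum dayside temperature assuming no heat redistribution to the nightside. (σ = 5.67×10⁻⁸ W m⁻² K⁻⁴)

Flux at 2.50 AU: S = 1361/2.50² = 218 W m⁻².
With no redistribution each surface element balances locally: S(1−A) = σT⁴.
T = [218 × 0.69 / 5.67×10⁻⁸]^(1/4) = (2.65×10⁹)^(1/4) = 227 K.

T_ss ≈ 227 K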